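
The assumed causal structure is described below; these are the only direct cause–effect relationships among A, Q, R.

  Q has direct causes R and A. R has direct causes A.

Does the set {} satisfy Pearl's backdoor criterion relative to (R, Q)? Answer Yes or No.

No

Backdoor paths from R to Q (paths whose first edge points into R):
  P1: R <- A -> Q
Condition 1 (no descendant of R in the set): holds — descendants of R are {Q}; none are in {}.
Condition 2 (every backdoor path blocked by {}):
  P1: open — no interior node is in the conditioning set.
{} does not satisfy the backdoor criterion.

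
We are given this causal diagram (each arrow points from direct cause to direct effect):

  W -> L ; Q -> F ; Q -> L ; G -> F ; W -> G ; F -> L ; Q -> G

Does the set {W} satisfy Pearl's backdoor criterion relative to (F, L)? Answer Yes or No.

No

Backdoor paths from F to L (paths whose first edge points into F):
  P1: F <- Q -> G <- W -> L
  P2: F <- Q -> L
  P3: F <- G <- Q -> L
  P4: F <- G <- W -> L
Condition 1 (no descendant of F in the set): holds — descendants of F are {L}; none are in {W}.
Condition 2 (every backdoor path blocked by {W}):
  P1: blocked at collider G (neither it nor any descendant is in the conditioning set).
  P2: open — no interior node is in the conditioning set.
  P3: open — no interior node is in the conditioning set.
  P4: blocked at fork node W ∈ conditioning set.
{W} does not satisfy the backdoor criterion.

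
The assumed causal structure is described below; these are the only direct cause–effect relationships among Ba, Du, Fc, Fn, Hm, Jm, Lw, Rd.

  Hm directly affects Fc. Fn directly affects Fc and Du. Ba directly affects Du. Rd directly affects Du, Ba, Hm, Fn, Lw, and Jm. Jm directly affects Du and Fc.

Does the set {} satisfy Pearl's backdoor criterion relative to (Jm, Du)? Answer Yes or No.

No

Backdoor paths from Jm to Du (paths whose first edge points into Jm):
  P1: Jm <- Rd -> Ba -> Du
  P2: Jm <- Rd -> Hm -> Fc <- Fn -> Du
  P3: Jm <- Rd -> Fn -> Du
  P4: Jm <- Rd -> Du
Condition 1 (no descendant of Jm in the set): holds — descendants of Jm are {Du, Fc}; none are in {}.
Condition 2 (every backdoor path blocked by {}):
  P1: open — no interior node is in the conditioning set.
  P2: blocked at collider Fc (neither it nor any descendant is in the conditioning set).
  P3: open — no interior node is in the conditioning set.
  P4: open — no interior node is in the conditioning set.
{} does not satisfy the backdoor criterion.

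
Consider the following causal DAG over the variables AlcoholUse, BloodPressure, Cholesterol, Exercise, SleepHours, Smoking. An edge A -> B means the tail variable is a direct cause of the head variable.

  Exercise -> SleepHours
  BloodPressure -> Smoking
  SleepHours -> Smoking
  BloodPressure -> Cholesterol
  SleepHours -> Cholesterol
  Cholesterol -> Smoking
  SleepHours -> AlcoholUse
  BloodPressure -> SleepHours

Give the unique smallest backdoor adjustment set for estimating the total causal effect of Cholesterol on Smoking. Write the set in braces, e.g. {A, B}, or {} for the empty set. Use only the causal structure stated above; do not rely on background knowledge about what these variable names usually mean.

{BloodPressure, SleepHours}

Variables eligible for adjustment (non-descendants of Cholesterol, excluding Cholesterol and Smoking): {AlcoholUse, BloodPressure, Exercise, SleepHours}.
Backdoor paths from Cholesterol to Smoking:
  P1: Cholesterol <- BloodPressure -> SleepHours -> Smoking
  P2: Cholesterol <- BloodPressure -> Smoking
  P3: Cholesterol <- SleepHours <- BloodPressure -> Smoking
  P4: Cholesterol <- SleepHours -> Smoking
The empty set is not sufficient: P1 (Cholesterol <- BloodPressure -> SleepHours -> Smoking) has no collider blocking it and no conditioned non-collider, so it is open.
Try {BloodPressure, SleepHours}:
  P1: blocked at fork node BloodPressure ∈ conditioning set.
  P2: blocked at fork node BloodPressure ∈ conditioning set.
  P3: blocked at chain node SleepHours ∈ conditioning set.
  P4: blocked at fork node SleepHours ∈ conditioning set.
{BloodPressure, SleepHours} contains no descendant of Cholesterol and blocks every backdoor path.
Every element of {BloodPressure, SleepHours} is needed (dropping BloodPressure leaves P2 open; dropping SleepHours leaves P4 open), so no proper subset is valid.
Among all size-2 subsets of the eligible variables, only {BloodPressure, SleepHours} blocks every backdoor path, so it is the unique smallest valid adjustment set.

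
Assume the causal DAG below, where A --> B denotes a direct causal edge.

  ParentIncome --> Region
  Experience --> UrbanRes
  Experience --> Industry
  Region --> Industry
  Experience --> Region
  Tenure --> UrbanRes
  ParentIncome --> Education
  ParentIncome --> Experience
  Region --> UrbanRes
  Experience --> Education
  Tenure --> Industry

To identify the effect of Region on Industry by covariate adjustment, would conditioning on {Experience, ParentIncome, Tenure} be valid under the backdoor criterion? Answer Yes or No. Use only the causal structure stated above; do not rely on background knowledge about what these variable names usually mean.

Backdoor paths from Region to Industry (paths whose first edge points into Region):
  P1: Region <- ParentIncome -> Experience -> Industry
  P2: Region <- ParentIncome -> Experience -> UrbanRes <- Tenure -> Industry
  P3: Region <- ParentIncome -> Education <- Experience -> Industry
  P4: Region <- ParentIncome -> Education <- Experience -> UrbanRes <- Tenure -> Industry
  P5: Region <- Experience -> Industry
  P6: Region <- Experience -> UrbanRes <- Tenure -> Industry
Condition 1 (no descendant of Region in the set): holds — descendants of Region are {Industry, UrbanRes}; none are in {Experience, ParentIncome, Tenure}.
Condition 2 (every backdoor path blocked by {Experience, ParentIncome, Tenure}):
  P1: blocked at fork node ParentIncome ∈ conditioning set.
  P2: blocked at fork node ParentIncome ∈ conditioning set.
  P3: blocked at fork node ParentIncome ∈ conditioning set.
  P4: blocked at fork node ParentIncome ∈ conditioning set.
  P5: blocked at fork node Experience ∈ conditioning set.
  P6: blocked at fork node Experience ∈ conditioning set.
{Experience, ParentIncome, Tenure} satisfies the backdoor criterion.

Yes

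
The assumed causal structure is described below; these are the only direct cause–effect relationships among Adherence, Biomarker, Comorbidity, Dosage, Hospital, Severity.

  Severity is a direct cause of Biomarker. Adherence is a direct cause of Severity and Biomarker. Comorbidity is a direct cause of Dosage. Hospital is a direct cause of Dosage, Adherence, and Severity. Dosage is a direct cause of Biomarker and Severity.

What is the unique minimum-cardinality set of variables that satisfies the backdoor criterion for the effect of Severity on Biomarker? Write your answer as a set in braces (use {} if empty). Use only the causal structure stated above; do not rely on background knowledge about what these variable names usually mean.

Variables eligible for adjustment (non-descendants of Severity, excluding Severity and Biomarker): {Adherence, Comorbidity, Dosage, Hospital}.
Backdoor paths from Severity to Biomarker:
  P1: Severity <- Hospital -> Adherence -> Biomarker
  P2: Severity <- Hospital -> Dosage -> Biomarker
  P3: Severity <- Adherence <- Hospital -> Dosage -> Biomarker
  P4: Severity <- Adherence -> Biomarker
  P5: Severity <- Dosage <- Hospital -> Adherence -> Biomarker
  P6: Severity <- Dosage -> Biomarker
The empty set is not sufficient: P1 (Severity <- Hospital -> Adherence -> Biomarker) has no collider blocking it and no conditioned non-collider, so it is open.
Try {Adherence, Dosage}:
  P1: blocked at chain node Adherence ∈ conditioning set.
  P2: blocked at chain node Dosage ∈ conditioning set.
  P3: blocked at chain node Adherence ∈ conditioning set.
  P4: blocked at fork node Adherence ∈ conditioning set.
  P5: blocked at chain node Dosage ∈ conditioning set.
  P6: blocked at fork node Dosage ∈ conditioning set.
{Adherence, Dosage} contains no descendant of Severity and blocks every backdoor path.
Every element of {Adherence, Dosage} is needed (dropping Adherence leaves P1 open; dropping Dosage leaves P2 open), so no proper subset is valid.
Among all size-2 subsets of the eligible variables, only {Adherence, Dosage} blocks every backdoor path, so it is the unique smallest valid adjustment set.

{Adherence, Dosage}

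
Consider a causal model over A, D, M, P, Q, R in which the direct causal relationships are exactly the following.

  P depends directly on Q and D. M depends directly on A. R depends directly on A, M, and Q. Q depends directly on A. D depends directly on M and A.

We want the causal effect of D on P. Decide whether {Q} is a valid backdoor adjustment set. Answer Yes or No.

Backdoor paths from D to P (paths whose first edge points into D):
  P1: D <- A -> M -> R <- Q -> P
  P2: D <- A -> Q -> P
  P3: D <- A -> R <- Q -> P
  P4: D <- M <- A -> Q -> P
  P5: D <- M <- A -> R <- Q -> P
  P6: D <- M -> R <- A -> Q -> P
  P7: D <- M -> R <- Q -> P
Condition 1 (no descendant of D in the set): holds — descendants of D are {P}; none are in {Q}.
Condition 2 (every backdoor path blocked by {Q}):
  P1: blocked at collider R (neither it nor any descendant is in the conditioning set).
  P2: blocked at chain node Q ∈ conditioning set.
  P3: blocked at collider R (neither it nor any descendant is in the conditioning set).
  P4: blocked at chain node Q ∈ conditioning set.
  P5: blocked at collider R (neither it nor any descendant is in the conditioning set).
  P6: blocked at collider R (neither it nor any descendant is in the conditioning set).
  P7: blocked at collider R (neither it nor any descendant is in the conditioning set).
{Q} satisfies the backdoor criterion.

Yes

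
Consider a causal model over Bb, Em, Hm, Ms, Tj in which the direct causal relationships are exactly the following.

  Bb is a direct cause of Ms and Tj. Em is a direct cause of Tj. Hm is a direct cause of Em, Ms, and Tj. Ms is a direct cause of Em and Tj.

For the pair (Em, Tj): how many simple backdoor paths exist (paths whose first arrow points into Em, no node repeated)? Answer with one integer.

A backdoor path from Em to Tj is any simple undirected path whose first edge points into Em (i.e. leaves Em via a parent).
Parents of Em: {Hm, Ms}.
Enumerating:
  P1: Em <- Hm -> Ms <- Bb -> Tj
  P2: Em <- Hm -> Ms -> Tj
  P3: Em <- Hm -> Tj
  P4: Em <- Ms <- Hm -> Tj
  P5: Em <- Ms <- Bb -> Tj
  P6: Em <- Ms -> Tj
That exhausts the simple backdoor paths. Count: 6.

6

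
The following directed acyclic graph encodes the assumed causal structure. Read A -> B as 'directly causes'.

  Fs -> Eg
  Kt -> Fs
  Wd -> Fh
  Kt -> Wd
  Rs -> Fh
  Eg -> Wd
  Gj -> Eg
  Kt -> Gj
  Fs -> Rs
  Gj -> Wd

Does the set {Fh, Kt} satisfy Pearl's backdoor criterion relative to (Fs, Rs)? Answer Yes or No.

Backdoor paths from Fs to Rs (paths whose first edge points into Fs):
  P1: Fs <- Kt -> Gj -> Eg -> Wd -> Fh <- Rs
  P2: Fs <- Kt -> Gj -> Wd -> Fh <- Rs
  P3: Fs <- Kt -> Wd -> Fh <- Rs
Condition 1 (no descendant of Fs in the set): FAILS — Fh is a descendant of Fs.
Condition 2 (every backdoor path blocked by {Fh, Kt}):
  P1: blocked at fork node Kt ∈ conditioning set.
  P2: blocked at fork node Kt ∈ conditioning set.
  P3: blocked at fork node Kt ∈ conditioning set.
{Fh, Kt} does not satisfy the backdoor criterion.

No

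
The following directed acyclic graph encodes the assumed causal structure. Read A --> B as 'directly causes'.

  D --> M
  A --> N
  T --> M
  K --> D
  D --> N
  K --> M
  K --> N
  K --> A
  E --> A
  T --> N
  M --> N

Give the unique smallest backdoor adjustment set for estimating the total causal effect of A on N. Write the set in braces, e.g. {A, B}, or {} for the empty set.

Variables eligible for adjustment (non-descendants of A, excluding A and N): {D, E, K, M, T}.
Backdoor paths from A to N:
  P1: A <- K -> D -> M <- T -> N
  P2: A <- K -> D -> M -> N
  P3: A <- K -> D -> N
  P4: A <- K -> M <- T -> N
  P5: A <- K -> M <- D -> N
  P6: A <- K -> M -> N
  P7: A <- K -> N
The empty set is not sufficient: P2 (A <- K -> D -> M -> N) has no collider blocking it and no conditioned non-collider, so it is open.
Try {K}:
  P1: blocked at fork node K ∈ conditioning set.
  P2: blocked at fork node K ∈ conditioning set.
  P3: blocked at fork node K ∈ conditioning set.
  P4: blocked at fork node K ∈ conditioning set.
  P5: blocked at fork node K ∈ conditioning set.
  P6: blocked at fork node K ∈ conditioning set.
  P7: blocked at fork node K ∈ conditioning set.
{K} contains no descendant of A and blocks every backdoor path.
No other singleton works — e.g. {T} leaves P2 open — so {K} is the unique smallest valid adjustment set.

{K}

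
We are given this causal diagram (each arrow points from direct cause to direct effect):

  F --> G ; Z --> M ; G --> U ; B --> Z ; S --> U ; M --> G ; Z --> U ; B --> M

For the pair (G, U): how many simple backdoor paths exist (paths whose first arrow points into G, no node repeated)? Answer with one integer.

A backdoor path from G to U is any simple undirected path whose first edge points into G (i.e. leaves G via a parent).
Parents of G: {F, M}.
Enumerating:
  P1: G <- M <- B -> Z -> U
  P2: G <- M <- Z -> U
That exhausts the simple backdoor paths. Count: 2.

2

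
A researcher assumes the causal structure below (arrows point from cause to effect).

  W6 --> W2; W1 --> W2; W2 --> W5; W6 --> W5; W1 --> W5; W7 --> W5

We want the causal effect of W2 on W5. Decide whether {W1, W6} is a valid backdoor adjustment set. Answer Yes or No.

Backdoor paths from W2 to W5 (paths whose first edge points into W2):
  P1: W2 <- W6 -> W5
  P2: W2 <- W1 -> W5
Condition 1 (no descendant of W2 in the set): holds — descendants of W2 are {W5}; none are in {W1, W6}.
Condition 2 (every backdoor path blocked by {W1, W6}):
  P1: blocked at fork node W6 ∈ conditioning set.
  P2: blocked at fork node W1 ∈ conditioning set.
{W1, W6} satisfies the backdoor criterion.

Yes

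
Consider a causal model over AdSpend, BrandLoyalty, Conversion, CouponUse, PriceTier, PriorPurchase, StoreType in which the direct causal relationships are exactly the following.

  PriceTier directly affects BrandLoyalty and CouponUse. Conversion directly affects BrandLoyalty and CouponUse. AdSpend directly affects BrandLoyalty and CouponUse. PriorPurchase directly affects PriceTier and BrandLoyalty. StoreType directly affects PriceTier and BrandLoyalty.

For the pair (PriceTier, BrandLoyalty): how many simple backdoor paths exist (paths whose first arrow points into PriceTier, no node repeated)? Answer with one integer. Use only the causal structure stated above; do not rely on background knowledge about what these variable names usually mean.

A backdoor path from PriceTier to BrandLoyalty is any simple undirected path whose first edge points into PriceTier (i.e. leaves PriceTier via a parent).
Parents of PriceTier: {PriorPurchase, StoreType}.
Enumerating:
  P1: PriceTier <- StoreType -> BrandLoyalty
  P2: PriceTier <- PriorPurchase -> BrandLoyalty
That exhausts the simple backdoor paths. Count: 2.

2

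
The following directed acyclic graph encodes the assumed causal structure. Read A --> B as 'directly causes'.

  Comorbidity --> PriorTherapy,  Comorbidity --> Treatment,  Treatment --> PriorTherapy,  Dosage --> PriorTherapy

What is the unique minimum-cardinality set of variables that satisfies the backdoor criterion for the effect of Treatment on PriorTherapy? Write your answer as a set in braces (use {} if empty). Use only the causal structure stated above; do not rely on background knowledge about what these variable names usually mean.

{Comorbidity}

Variables eligible for adjustment (non-descendants of Treatment, excluding Treatment and PriorTherapy): {Comorbidity, Dosage}.
Backdoor paths from Treatment to PriorTherapy:
  P1: Treatment <- Comorbidity -> PriorTherapy
The empty set is not sufficient: P1 (Treatment <- Comorbidity -> PriorTherapy) has no collider blocking it and no conditioned non-collider, so it is open.
Try {Comorbidity}:
  P1: blocked at fork node Comorbidity ∈ conditioning set.
{Comorbidity} contains no descendant of Treatment and blocks every backdoor path.
No other singleton works — e.g. {Dosage} leaves P1 open — so {Comorbidity} is the unique smallest valid adjustment set.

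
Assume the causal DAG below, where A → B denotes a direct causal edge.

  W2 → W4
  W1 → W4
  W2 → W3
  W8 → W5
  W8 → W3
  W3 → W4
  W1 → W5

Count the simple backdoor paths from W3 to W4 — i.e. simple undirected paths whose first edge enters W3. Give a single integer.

A backdoor path from W3 to W4 is any simple undirected path whose first edge points into W3 (i.e. leaves W3 via a parent).
Parents of W3: {W2, W8}.
Enumerating:
  P1: W3 <- W2 -> W4
  P2: W3 <- W8 -> W5 <- W1 -> W4
That exhausts the simple backdoor paths. Count: 2.

2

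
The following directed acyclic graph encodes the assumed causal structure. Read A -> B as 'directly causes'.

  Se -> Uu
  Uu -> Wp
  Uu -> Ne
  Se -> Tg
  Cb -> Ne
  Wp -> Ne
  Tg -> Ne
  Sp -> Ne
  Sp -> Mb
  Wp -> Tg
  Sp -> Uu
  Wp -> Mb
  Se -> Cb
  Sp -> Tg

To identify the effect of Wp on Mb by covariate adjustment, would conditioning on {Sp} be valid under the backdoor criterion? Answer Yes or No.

Backdoor paths from Wp to Mb (paths whose first edge points into Wp):
  P1: Wp <- Uu <- Se -> Cb -> Ne <- Sp -> Mb
  P2: Wp <- Uu <- Se -> Cb -> Ne <- Tg <- Sp -> Mb
  P3: Wp <- Uu <- Se -> Tg <- Sp -> Mb
  P4: Wp <- Uu <- Se -> Tg -> Ne <- Sp -> Mb
  P5: Wp <- Uu <- Sp -> Mb
  P6: Wp <- Uu -> Ne <- Cb <- Se -> Tg <- Sp -> Mb
  P7: Wp <- Uu -> Ne <- Sp -> Mb
  P8: Wp <- Uu -> Ne <- Tg <- Sp -> Mb
Condition 1 (no descendant of Wp in the set): holds — descendants of Wp are {Mb, Ne, Tg}; none are in {Sp}.
Condition 2 (every backdoor path blocked by {Sp}):
  P1: blocked at collider Ne (neither it nor any descendant is in the conditioning set).
  P2: blocked at collider Ne (neither it nor any descendant is in the conditioning set).
  P3: blocked at collider Tg (neither it nor any descendant is in the conditioning set).
  P4: blocked at collider Ne (neither it nor any descendant is in the conditioning set).
  P5: blocked at fork node Sp ∈ conditioning set.
  P6: blocked at collider Ne (neither it nor any descendant is in the conditioning set).
  P7: blocked at collider Ne (neither it nor any descendant is in the conditioning set).
  P8: blocked at collider Ne (neither it nor any descendant is in the conditioning set).
{Sp} satisfies the backdoor criterion.

Yes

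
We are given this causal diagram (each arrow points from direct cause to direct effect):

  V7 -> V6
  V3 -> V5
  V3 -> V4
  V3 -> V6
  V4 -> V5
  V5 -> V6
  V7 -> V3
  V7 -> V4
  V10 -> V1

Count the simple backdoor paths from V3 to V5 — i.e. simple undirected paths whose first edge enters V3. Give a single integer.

2

A backdoor path from V3 to V5 is any simple undirected path whose first edge points into V3 (i.e. leaves V3 via a parent).
Parents of V3: {V7}.
Enumerating:
  P1: V3 <- V7 -> V4 -> V5
  P2: V3 <- V7 -> V6 <- V5
That exhausts the simple backdoor paths. Count: 2.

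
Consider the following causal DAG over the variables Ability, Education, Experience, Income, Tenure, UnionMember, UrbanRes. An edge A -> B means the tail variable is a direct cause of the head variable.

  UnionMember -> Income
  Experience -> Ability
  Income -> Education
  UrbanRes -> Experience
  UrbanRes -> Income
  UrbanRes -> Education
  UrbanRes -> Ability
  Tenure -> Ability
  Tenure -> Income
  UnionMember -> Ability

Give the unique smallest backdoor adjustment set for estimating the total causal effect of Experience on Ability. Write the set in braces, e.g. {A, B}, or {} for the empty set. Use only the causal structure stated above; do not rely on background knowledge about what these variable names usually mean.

Variables eligible for adjustment (non-descendants of Experience, excluding Experience and Ability): {Education, Income, Tenure, UnionMember, UrbanRes}.
Backdoor paths from Experience to Ability:
  P1: Experience <- UrbanRes -> Income <- Tenure -> Ability
  P2: Experience <- UrbanRes -> Income <- UnionMember -> Ability
  P3: Experience <- UrbanRes -> Education <- Income <- Tenure -> Ability
  P4: Experience <- UrbanRes -> Education <- Income <- UnionMember -> Ability
  P5: Experience <- UrbanRes -> Ability
The empty set is not sufficient: P5 (Experience <- UrbanRes -> Ability) has no collider blocking it and no conditioned non-collider, so it is open.
Try {UrbanRes}:
  P1: blocked at fork node UrbanRes ∈ conditioning set.
  P2: blocked at fork node UrbanRes ∈ conditioning set.
  P3: blocked at fork node UrbanRes ∈ conditioning set.
  P4: blocked at fork node UrbanRes ∈ conditioning set.
  P5: blocked at fork node UrbanRes ∈ conditioning set.
{UrbanRes} contains no descendant of Experience and blocks every backdoor path.
No other singleton works — e.g. {Tenure} leaves P5 open — so {UrbanRes} is the unique smallest valid adjustment set.

{UrbanRes}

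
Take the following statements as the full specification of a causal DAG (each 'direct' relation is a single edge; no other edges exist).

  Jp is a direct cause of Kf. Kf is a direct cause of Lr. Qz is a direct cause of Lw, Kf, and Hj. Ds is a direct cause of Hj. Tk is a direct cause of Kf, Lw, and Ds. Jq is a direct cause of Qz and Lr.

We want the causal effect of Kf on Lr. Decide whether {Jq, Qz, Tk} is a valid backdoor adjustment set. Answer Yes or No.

Backdoor paths from Kf to Lr (paths whose first edge points into Kf):
  P1: Kf <- Tk -> Ds -> Hj <- Qz <- Jq -> Lr
  P2: Kf <- Tk -> Lw <- Qz <- Jq -> Lr
  P3: Kf <- Qz <- Jq -> Lr
Condition 1 (no descendant of Kf in the set): holds — descendants of Kf are {Lr}; none are in {Jq, Qz, Tk}.
Condition 2 (every backdoor path blocked by {Jq, Qz, Tk}):
  P1: blocked at fork node Tk ∈ conditioning set.
  P2: blocked at fork node Tk ∈ conditioning set.
  P3: blocked at chain node Qz ∈ conditioning set.
{Jq, Qz, Tk} satisfies the backdoor criterion.

Yes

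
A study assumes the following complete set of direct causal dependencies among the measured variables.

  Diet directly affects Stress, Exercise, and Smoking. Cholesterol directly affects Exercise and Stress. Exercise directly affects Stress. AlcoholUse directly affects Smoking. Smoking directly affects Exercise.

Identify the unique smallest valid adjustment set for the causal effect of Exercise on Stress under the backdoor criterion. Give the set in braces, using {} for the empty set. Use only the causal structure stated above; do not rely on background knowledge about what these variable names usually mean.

{Cholesterol, Diet}

Variables eligible for adjustment (non-descendants of Exercise, excluding Exercise and Stress): {AlcoholUse, Cholesterol, Diet, Smoking}.
Backdoor paths from Exercise to Stress:
  P1: Exercise <- Cholesterol -> Stress
  P2: Exercise <- Diet -> Stress
  P3: Exercise <- Smoking <- Diet -> Stress
The empty set is not sufficient: P1 (Exercise <- Cholesterol -> Stress) has no collider blocking it and no conditioned non-collider, so it is open.
Try {Cholesterol, Diet}:
  P1: blocked at fork node Cholesterol ∈ conditioning set.
  P2: blocked at fork node Diet ∈ conditioning set.
  P3: blocked at fork node Diet ∈ conditioning set.
{Cholesterol, Diet} contains no descendant of Exercise and blocks every backdoor path.
Every element of {Cholesterol, Diet} is needed (dropping Cholesterol leaves P1 open; dropping Diet leaves P2 open), so no proper subset is valid.
Among all size-2 subsets of the eligible variables, only {Cholesterol, Diet} blocks every backdoor path, so it is the unique smallest valid adjustment set.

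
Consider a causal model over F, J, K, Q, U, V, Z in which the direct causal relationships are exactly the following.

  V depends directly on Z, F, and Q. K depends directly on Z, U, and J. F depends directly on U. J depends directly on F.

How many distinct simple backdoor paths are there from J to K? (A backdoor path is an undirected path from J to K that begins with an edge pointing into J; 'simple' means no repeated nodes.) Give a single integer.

A backdoor path from J to K is any simple undirected path whose first edge points into J (i.e. leaves J via a parent).
Parents of J: {F}.
Enumerating:
  P1: J <- F <- U -> K
  P2: J <- F -> V <- Z -> K
That exhausts the simple backdoor paths. Count: 2.

2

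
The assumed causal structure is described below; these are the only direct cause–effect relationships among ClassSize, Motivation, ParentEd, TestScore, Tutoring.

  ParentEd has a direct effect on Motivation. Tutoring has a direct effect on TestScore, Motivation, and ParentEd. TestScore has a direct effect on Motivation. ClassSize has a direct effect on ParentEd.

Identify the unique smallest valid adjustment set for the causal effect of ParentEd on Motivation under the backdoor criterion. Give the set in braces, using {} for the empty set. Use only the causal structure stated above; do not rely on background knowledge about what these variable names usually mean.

Variables eligible for adjustment (non-descendants of ParentEd, excluding ParentEd and Motivation): {ClassSize, TestScore, Tutoring}.
Backdoor paths from ParentEd to Motivation:
  P1: ParentEd <- Tutoring -> TestScore -> Motivation
  P2: ParentEd <- Tutoring -> Motivation
The empty set is not sufficient: P1 (ParentEd <- Tutoring -> TestScore -> Motivation) has no collider blocking it and no conditioned non-collider, so it is open.
Try {Tutoring}:
  P1: blocked at fork node Tutoring ∈ conditioning set.
  P2: blocked at fork node Tutoring ∈ conditioning set.
{Tutoring} contains no descendant of ParentEd and blocks every backdoor path.
No other singleton works — e.g. {ClassSize} leaves P1 open — so {Tutoring} is the unique smallest valid adjustment set.

{Tutoring}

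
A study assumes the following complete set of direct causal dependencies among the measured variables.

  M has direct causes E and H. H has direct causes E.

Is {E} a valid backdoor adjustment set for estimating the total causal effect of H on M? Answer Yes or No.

Yes

Backdoor paths from H to M (paths whose first edge points into H):
  P1: H <- E -> M
Condition 1 (no descendant of H in the set): holds — descendants of H are {M}; none are in {E}.
Condition 2 (every backdoor path blocked by {E}):
  P1: blocked at fork node E ∈ conditioning set.
{E} satisfies the backdoor criterion.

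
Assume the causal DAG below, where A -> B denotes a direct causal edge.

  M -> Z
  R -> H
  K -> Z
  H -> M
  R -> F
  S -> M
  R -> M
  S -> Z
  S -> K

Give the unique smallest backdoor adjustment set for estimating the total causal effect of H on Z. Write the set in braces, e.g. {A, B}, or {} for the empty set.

{R}

Variables eligible for adjustment (non-descendants of H, excluding H and Z): {F, K, R, S}.
Backdoor paths from H to Z:
  P1: H <- R -> M <- S -> K -> Z
  P2: H <- R -> M <- S -> Z
  P3: H <- R -> M -> Z
The empty set is not sufficient: P3 (H <- R -> M -> Z) has no collider blocking it and no conditioned non-collider, so it is open.
Try {R}:
  P1: blocked at fork node R ∈ conditioning set.
  P2: blocked at fork node R ∈ conditioning set.
  P3: blocked at fork node R ∈ conditioning set.
{R} contains no descendant of H and blocks every backdoor path.
No other singleton works — e.g. {F} leaves P3 open — so {R} is the unique smallest valid adjustment set.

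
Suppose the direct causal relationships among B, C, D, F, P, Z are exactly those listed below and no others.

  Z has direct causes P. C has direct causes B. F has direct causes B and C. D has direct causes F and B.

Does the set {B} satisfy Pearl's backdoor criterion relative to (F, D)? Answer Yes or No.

Backdoor paths from F to D (paths whose first edge points into F):
  P1: F <- B -> D
  P2: F <- C <- B -> D
Condition 1 (no descendant of F in the set): holds — descendants of F are {D}; none are in {B}.
Condition 2 (every backdoor path blocked by {B}):
  P1: blocked at fork node B ∈ conditioning set.
  P2: blocked at fork node B ∈ conditioning set.
{B} satisfies the backdoor criterion.

Yes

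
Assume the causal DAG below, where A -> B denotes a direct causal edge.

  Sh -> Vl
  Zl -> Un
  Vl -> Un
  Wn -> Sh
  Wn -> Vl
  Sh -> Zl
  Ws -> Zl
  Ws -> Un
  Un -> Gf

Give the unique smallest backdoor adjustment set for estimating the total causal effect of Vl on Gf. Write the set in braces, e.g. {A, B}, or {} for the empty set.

Variables eligible for adjustment (non-descendants of Vl, excluding Vl and Gf): {Sh, Wn, Ws, Zl}.
Backdoor paths from Vl to Gf:
  P1: Vl <- Wn -> Sh -> Zl <- Ws -> Un -> Gf
  P2: Vl <- Wn -> Sh -> Zl -> Un -> Gf
  P3: Vl <- Sh -> Zl <- Ws -> Un -> Gf
  P4: Vl <- Sh -> Zl -> Un -> Gf
The empty set is not sufficient: P2 (Vl <- Wn -> Sh -> Zl -> Un -> Gf) has no collider blocking it and no conditioned non-collider, so it is open.
Try {Sh}:
  P1: blocked at chain node Sh ∈ conditioning set.
  P2: blocked at chain node Sh ∈ conditioning set.
  P3: blocked at fork node Sh ∈ conditioning set.
  P4: blocked at fork node Sh ∈ conditioning set.
{Sh} contains no descendant of Vl and blocks every backdoor path.
No other singleton works — e.g. {Ws} leaves P2 open — so {Sh} is the unique smallest valid adjustment set.

{Sh}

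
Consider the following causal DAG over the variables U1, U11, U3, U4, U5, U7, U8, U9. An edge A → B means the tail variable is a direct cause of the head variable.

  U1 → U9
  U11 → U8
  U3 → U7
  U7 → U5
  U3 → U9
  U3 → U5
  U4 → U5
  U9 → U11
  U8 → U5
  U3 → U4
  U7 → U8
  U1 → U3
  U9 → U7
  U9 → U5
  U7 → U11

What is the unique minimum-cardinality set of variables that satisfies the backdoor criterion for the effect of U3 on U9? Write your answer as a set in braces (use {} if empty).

Variables eligible for adjustment (non-descendants of U3, excluding U3 and U9): {U1}.
Backdoor paths from U3 to U9:
  P1: U3 <- U1 -> U9
The empty set is not sufficient: P1 (U3 <- U1 -> U9) has no collider blocking it and no conditioned non-collider, so it is open.
Try {U1}:
  P1: blocked at fork node U1 ∈ conditioning set.
{U1} contains no descendant of U3 and blocks every backdoor path.
{U1} is the unique smallest valid adjustment set.

{U1}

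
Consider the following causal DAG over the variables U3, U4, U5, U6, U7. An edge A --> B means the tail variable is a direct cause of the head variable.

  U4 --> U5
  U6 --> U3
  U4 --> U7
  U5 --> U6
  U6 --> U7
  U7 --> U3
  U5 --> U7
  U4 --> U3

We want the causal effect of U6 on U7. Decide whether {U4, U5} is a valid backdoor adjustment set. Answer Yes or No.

Yes

Backdoor paths from U6 to U7 (paths whose first edge points into U6):
  P1: U6 <- U5 <- U4 -> U7
  P2: U6 <- U5 <- U4 -> U3 <- U7
  P3: U6 <- U5 -> U7
Condition 1 (no descendant of U6 in the set): holds — descendants of U6 are {U3, U7}; none are in {U4, U5}.
Condition 2 (every backdoor path blocked by {U4, U5}):
  P1: blocked at chain node U5 ∈ conditioning set.
  P2: blocked at chain node U5 ∈ conditioning set.
  P3: blocked at fork node U5 ∈ conditioning set.
{U4, U5} satisfies the backdoor criterion.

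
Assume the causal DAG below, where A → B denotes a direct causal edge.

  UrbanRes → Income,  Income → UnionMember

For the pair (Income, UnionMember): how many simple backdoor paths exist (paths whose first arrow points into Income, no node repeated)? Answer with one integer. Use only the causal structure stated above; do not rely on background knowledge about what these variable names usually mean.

A backdoor path from Income to UnionMember is any simple undirected path whose first edge points into Income (i.e. leaves Income via a parent).
Parents of Income: {UrbanRes}.
No simple path from any parent of Income reaches UnionMember without revisiting Income, so there are no backdoor paths.

0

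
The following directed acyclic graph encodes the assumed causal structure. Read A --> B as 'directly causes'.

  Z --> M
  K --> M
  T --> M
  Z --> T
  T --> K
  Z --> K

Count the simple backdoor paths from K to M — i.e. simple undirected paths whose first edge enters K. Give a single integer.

4

A backdoor path from K to M is any simple undirected path whose first edge points into K (i.e. leaves K via a parent).
Parents of K: {T, Z}.
Enumerating:
  P1: K <- Z -> T -> M
  P2: K <- Z -> M
  P3: K <- T <- Z -> M
  P4: K <- T -> M
That exhausts the simple backdoor paths. Count: 4.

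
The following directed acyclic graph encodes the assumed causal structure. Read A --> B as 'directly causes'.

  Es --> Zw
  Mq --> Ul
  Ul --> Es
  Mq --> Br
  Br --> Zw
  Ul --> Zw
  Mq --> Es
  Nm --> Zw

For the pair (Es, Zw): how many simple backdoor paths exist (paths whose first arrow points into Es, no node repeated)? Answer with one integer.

4

A backdoor path from Es to Zw is any simple undirected path whose first edge points into Es (i.e. leaves Es via a parent).
Parents of Es: {Mq, Ul}.
Enumerating:
  P1: Es <- Mq -> Ul -> Zw
  P2: Es <- Mq -> Br -> Zw
  P3: Es <- Ul <- Mq -> Br -> Zw
  P4: Es <- Ul -> Zw
That exhausts the simple backdoor paths. Count: 4.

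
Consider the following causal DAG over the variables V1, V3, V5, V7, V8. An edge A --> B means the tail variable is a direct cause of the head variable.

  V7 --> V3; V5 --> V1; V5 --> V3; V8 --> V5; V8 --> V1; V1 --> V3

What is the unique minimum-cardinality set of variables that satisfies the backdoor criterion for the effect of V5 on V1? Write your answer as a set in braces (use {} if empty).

{V8}

Variables eligible for adjustment (non-descendants of V5, excluding V5 and V1): {V7, V8}.
Backdoor paths from V5 to V1:
  P1: V5 <- V8 -> V1
The empty set is not sufficient: P1 (V5 <- V8 -> V1) has no collider blocking it and no conditioned non-collider, so it is open.
Try {V8}:
  P1: blocked at fork node V8 ∈ conditioning set.
{V8} contains no descendant of V5 and blocks every backdoor path.
No other singleton works — e.g. {V7} leaves P1 open — so {V8} is the unique smallest valid adjustment set.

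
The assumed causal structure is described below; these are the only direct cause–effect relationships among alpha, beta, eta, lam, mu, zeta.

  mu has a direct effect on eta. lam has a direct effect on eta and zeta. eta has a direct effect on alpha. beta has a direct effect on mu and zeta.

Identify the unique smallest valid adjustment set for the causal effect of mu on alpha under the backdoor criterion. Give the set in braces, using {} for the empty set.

Variables eligible for adjustment (non-descendants of mu, excluding mu and alpha): {beta, lam, zeta}.
Backdoor paths from mu to alpha:
  P1: mu <- beta -> zeta <- lam -> eta -> alpha
Each backdoor path contains an unconditioned collider, so every path is already blocked with the empty conditioning set:
  P1: blocked at collider zeta (neither it nor any descendant is in the conditioning set).
The empty set is therefore the unique smallest valid set.

{}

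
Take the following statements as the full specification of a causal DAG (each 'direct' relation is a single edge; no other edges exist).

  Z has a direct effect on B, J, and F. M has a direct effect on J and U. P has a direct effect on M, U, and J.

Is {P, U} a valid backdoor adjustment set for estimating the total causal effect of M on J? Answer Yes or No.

Backdoor paths from M to J (paths whose first edge points into M):
  P1: M <- P -> J
Condition 1 (no descendant of M in the set): FAILS — U is a descendant of M.
Condition 2 (every backdoor path blocked by {P, U}):
  P1: blocked at fork node P ∈ conditioning set.
{P, U} does not satisfy the backdoor criterion.

No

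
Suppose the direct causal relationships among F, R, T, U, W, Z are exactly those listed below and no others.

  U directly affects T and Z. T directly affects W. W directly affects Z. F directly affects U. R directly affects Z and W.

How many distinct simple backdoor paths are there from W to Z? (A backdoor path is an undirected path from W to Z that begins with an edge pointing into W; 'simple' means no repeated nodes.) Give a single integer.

A backdoor path from W to Z is any simple undirected path whose first edge points into W (i.e. leaves W via a parent).
Parents of W: {R, T}.
Enumerating:
  P1: W <- R -> Z
  P2: W <- T <- U -> Z
That exhausts the simple backdoor paths. Count: 2.

2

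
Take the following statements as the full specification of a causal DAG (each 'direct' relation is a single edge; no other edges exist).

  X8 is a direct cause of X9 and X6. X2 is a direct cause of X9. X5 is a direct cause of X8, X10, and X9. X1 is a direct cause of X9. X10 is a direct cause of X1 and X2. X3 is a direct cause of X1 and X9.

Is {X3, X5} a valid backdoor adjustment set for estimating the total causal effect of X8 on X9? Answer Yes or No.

Backdoor paths from X8 to X9 (paths whose first edge points into X8):
  P1: X8 <- X5 -> X10 -> X1 <- X3 -> X9
  P2: X8 <- X5 -> X10 -> X1 -> X9
  P3: X8 <- X5 -> X10 -> X2 -> X9
  P4: X8 <- X5 -> X9
Condition 1 (no descendant of X8 in the set): holds — descendants of X8 are {X6, X9}; none are in {X3, X5}.
Condition 2 (every backdoor path blocked by {X3, X5}):
  P1: blocked at fork node X5 ∈ conditioning set.
  P2: blocked at fork node X5 ∈ conditioning set.
  P3: blocked at fork node X5 ∈ conditioning set.
  P4: blocked at fork node X5 ∈ conditioning set.
{X3, X5} satisfies the backdoor criterion.

Yes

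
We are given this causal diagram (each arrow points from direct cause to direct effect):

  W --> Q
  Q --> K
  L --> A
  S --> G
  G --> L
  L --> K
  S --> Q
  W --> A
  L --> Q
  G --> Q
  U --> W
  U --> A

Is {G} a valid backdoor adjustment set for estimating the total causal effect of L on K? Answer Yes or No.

Yes

Backdoor paths from L to K (paths whose first edge points into L):
  P1: L <- G <- S -> Q -> K
  P2: L <- G -> Q -> K
Condition 1 (no descendant of L in the set): holds — descendants of L are {A, K, Q}; none are in {G}.
Condition 2 (every backdoor path blocked by {G}):
  P1: blocked at chain node G ∈ conditioning set.
  P2: blocked at fork node G ∈ conditioning set.
{G} satisfies the backdoor criterion.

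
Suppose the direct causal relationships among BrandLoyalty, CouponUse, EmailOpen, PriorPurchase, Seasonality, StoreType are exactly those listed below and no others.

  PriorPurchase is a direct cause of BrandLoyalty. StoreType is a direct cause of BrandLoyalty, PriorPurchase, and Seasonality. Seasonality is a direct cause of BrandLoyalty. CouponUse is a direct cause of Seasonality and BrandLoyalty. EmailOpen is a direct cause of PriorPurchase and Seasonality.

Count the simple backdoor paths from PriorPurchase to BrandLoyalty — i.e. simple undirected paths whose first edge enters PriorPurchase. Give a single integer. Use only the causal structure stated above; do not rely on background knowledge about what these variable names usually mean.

6

A backdoor path from PriorPurchase to BrandLoyalty is any simple undirected path whose first edge points into PriorPurchase (i.e. leaves PriorPurchase via a parent).
Parents of PriorPurchase: {EmailOpen, StoreType}.
Enumerating:
  P1: PriorPurchase <- EmailOpen -> Seasonality <- CouponUse -> BrandLoyalty
  P2: PriorPurchase <- EmailOpen -> Seasonality <- StoreType -> BrandLoyalty
  P3: PriorPurchase <- EmailOpen -> Seasonality -> BrandLoyalty
  P4: PriorPurchase <- StoreType -> Seasonality <- CouponUse -> BrandLoyalty
  P5: PriorPurchase <- StoreType -> Seasonality -> BrandLoyalty
  P6: PriorPurchase <- StoreType -> BrandLoyalty
That exhausts the simple backdoor paths. Count: 6.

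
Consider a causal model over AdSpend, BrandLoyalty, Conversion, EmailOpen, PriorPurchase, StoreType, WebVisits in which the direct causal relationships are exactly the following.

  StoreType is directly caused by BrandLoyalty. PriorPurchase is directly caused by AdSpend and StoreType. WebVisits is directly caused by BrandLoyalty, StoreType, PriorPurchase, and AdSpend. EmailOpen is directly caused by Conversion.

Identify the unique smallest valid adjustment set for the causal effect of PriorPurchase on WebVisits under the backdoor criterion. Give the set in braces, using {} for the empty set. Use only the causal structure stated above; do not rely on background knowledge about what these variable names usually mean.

Variables eligible for adjustment (non-descendants of PriorPurchase, excluding PriorPurchase and WebVisits): {AdSpend, BrandLoyalty, Conversion, EmailOpen, StoreType}.
Backdoor paths from PriorPurchase to WebVisits:
  P1: PriorPurchase <- AdSpend -> WebVisits
  P2: PriorPurchase <- StoreType <- BrandLoyalty -> WebVisits
  P3: PriorPurchase <- StoreType -> WebVisits
The empty set is not sufficient: P1 (PriorPurchase <- AdSpend -> WebVisits) has no collider blocking it and no conditioned non-collider, so it is open.
Try {AdSpend, StoreType}:
  P1: blocked at fork node AdSpend ∈ conditioning set.
  P2: blocked at chain node StoreType ∈ conditioning set.
  P3: blocked at fork node StoreType ∈ conditioning set.
{AdSpend, StoreType} contains no descendant of PriorPurchase and blocks every backdoor path.
Every element of {AdSpend, StoreType} is needed (dropping AdSpend leaves P1 open; dropping StoreType leaves P2 open), so no proper subset is valid.
Among all size-2 subsets of the eligible variables, only {AdSpend, StoreType} blocks every backdoor path, so it is the unique smallest valid adjustment set.

{AdSpend, StoreType}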